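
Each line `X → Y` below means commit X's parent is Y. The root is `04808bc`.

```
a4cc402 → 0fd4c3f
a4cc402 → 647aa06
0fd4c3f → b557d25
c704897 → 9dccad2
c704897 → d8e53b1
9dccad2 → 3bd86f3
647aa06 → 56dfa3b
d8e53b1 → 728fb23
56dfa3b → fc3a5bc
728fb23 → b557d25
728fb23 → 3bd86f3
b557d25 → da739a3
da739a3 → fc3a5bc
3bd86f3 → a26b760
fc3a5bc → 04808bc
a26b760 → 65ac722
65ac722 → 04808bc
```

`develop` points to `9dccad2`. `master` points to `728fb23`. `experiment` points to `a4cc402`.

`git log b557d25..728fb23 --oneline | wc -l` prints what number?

4

Reachable from 728fb23: {04808bc, 3bd86f3, 65ac722, 728fb23, a26b760, b557d25, da739a3, fc3a5bc}.
Reachable from b557d25: {04808bc, b557d25, da739a3, fc3a5bc}.
In 728fb23's history but not b557d25's: {3bd86f3, 65ac722, 728fb23, a26b760} — 4 commits.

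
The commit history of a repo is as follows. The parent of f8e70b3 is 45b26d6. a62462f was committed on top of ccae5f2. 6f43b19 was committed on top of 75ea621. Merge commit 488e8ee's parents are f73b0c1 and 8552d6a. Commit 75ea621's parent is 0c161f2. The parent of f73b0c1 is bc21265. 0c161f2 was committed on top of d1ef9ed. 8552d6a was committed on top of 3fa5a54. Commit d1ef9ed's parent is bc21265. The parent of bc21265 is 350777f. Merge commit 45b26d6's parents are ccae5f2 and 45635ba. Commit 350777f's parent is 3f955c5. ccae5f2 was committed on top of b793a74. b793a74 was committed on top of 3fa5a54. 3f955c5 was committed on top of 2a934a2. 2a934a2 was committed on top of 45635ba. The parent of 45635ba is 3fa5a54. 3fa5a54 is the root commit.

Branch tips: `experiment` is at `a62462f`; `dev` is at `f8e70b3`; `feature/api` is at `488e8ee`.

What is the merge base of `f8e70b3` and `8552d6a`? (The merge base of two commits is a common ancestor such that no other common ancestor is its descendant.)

Ancestors of f8e70b3: {3fa5a54, 45635ba, 45b26d6, b793a74, ccae5f2, f8e70b3}.
Ancestors of 8552d6a: {3fa5a54, 8552d6a}.
Common ancestors: {3fa5a54}.
The only common ancestor is 3fa5a54, so it is the merge base.

3fa5a54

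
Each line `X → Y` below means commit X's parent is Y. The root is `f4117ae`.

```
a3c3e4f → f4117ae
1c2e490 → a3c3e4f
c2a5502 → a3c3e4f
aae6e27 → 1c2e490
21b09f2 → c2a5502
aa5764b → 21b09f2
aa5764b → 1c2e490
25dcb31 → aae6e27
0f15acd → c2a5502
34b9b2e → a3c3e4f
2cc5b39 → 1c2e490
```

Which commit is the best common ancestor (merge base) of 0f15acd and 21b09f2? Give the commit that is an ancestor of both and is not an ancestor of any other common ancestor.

c2a5502

Ancestors of 0f15acd: {0f15acd, a3c3e4f, c2a5502, f4117ae}.
Ancestors of 21b09f2: {21b09f2, a3c3e4f, c2a5502, f4117ae}.
Common ancestors: {a3c3e4f, c2a5502, f4117ae}.
Among these, c2a5502 is not an ancestor of any other common ancestor — it is the merge base.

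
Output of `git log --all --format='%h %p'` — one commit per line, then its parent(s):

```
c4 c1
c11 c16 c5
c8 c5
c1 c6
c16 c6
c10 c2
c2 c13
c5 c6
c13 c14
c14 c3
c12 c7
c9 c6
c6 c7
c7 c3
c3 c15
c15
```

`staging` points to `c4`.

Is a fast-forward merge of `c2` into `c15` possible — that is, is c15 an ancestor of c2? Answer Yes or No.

Yes

A fast-forward from c15 to c2 is possible iff c15 is an ancestor of c2.
Ancestors of c2: {c13, c14, c15, c2, c3}.
c15 is among them, so fast-forward is possible.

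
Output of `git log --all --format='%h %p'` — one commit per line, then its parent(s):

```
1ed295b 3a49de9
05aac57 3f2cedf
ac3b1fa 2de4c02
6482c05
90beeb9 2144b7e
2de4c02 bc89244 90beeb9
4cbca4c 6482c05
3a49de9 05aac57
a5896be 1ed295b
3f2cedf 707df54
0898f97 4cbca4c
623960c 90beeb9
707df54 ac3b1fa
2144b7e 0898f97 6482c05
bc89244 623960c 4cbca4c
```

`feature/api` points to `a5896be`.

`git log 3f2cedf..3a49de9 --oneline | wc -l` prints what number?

Reachable from 3a49de9: {05aac57, 0898f97, 2144b7e, 2de4c02, 3a49de9, 3f2cedf, 4cbca4c, 623960c, 6482c05, 707df54, 90beeb9, ac3b1fa, bc89244}.
Reachable from 3f2cedf: {0898f97, 2144b7e, 2de4c02, 3f2cedf, 4cbca4c, 623960c, 6482c05, 707df54, 90beeb9, ac3b1fa, bc89244}.
In 3a49de9's history but not 3f2cedf's: {05aac57, 3a49de9} — 2 commits.

2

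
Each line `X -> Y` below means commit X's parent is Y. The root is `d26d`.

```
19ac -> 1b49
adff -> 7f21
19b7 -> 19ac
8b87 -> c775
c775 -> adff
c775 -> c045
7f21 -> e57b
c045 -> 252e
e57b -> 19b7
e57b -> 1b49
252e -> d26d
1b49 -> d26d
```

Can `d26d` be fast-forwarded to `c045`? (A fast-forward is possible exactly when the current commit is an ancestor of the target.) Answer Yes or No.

A fast-forward from d26d to c045 is possible iff d26d is an ancestor of c045.
Ancestors of c045: {252e, c045, d26d}.
d26d is among them, so fast-forward is possible.

Yes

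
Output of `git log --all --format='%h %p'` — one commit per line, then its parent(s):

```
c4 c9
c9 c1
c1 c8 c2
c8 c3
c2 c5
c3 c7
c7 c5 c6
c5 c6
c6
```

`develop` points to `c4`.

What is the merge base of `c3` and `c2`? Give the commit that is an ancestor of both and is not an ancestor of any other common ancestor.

Ancestors of c3: {c3, c5, c6, c7}.
Ancestors of c2: {c2, c5, c6}.
Common ancestors: {c5, c6}.
Among these, c5 is not an ancestor of any other common ancestor — it is the merge base.

c5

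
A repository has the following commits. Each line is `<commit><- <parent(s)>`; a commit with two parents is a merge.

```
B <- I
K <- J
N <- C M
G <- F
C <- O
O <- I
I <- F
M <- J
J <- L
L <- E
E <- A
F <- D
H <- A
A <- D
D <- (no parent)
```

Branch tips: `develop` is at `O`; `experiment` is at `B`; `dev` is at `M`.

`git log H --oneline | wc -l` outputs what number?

3

Walking parent pointers from H: reachable set = {A, D, H}.
That is 3 commits.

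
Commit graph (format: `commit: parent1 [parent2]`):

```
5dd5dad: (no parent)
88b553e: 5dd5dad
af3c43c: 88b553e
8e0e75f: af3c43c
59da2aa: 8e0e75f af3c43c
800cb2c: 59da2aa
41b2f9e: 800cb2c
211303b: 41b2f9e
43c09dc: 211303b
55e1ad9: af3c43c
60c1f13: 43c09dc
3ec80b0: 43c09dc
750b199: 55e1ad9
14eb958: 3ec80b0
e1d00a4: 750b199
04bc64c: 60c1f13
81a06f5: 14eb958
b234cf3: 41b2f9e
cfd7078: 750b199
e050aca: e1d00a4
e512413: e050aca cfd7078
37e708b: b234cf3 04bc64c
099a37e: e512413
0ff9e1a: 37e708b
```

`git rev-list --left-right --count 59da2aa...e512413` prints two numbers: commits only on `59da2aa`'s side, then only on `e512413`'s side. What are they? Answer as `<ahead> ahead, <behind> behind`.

Reachable from 59da2aa: {59da2aa, 5dd5dad, 88b553e, 8e0e75f, af3c43c}.
Reachable from e512413: {55e1ad9, 5dd5dad, 750b199, 88b553e, af3c43c, cfd7078, e050aca, e1d00a4, e512413}.
Only in 59da2aa's history (ahead): {59da2aa, 8e0e75f} — 2.
Only in e512413's history (behind): {55e1ad9, 750b199, cfd7078, e050aca, e1d00a4, e512413} — 6.

2 ahead, 6 behind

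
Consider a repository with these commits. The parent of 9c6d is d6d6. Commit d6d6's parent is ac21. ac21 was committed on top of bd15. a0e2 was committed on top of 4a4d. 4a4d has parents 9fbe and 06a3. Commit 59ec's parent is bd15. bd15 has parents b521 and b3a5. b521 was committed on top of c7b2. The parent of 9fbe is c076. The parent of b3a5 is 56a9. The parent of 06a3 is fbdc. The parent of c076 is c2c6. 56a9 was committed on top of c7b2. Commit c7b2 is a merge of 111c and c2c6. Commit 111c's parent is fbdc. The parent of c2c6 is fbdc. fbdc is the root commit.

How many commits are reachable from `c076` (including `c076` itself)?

Walking parent pointers from c076: reachable set = {c076, c2c6, fbdc}.
That is 3 commits.

3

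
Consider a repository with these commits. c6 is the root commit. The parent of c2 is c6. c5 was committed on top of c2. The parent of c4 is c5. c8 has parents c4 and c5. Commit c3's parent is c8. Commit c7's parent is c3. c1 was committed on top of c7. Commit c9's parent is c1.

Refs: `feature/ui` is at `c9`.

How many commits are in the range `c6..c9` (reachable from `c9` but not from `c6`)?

Reachable from c9: {c1, c2, c3, c4, c5, c6, c7, c8, c9}.
Reachable from c6: {c6}.
In c9's history but not c6's: {c1, c2, c3, c4, c5, c7, c8, c9} — 8 commits.

8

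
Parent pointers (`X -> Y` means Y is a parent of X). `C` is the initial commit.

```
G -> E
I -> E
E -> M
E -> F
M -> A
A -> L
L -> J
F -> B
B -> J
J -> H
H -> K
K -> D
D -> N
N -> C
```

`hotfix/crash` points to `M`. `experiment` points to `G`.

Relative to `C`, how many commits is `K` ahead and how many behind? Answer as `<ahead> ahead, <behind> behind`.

Reachable from K: {C, D, K, N}.
Reachable from C: {C}.
Only in K's history (ahead): {D, K, N} — 3.
Only in C's history (behind): {} — 0.

3 ahead, 0 behind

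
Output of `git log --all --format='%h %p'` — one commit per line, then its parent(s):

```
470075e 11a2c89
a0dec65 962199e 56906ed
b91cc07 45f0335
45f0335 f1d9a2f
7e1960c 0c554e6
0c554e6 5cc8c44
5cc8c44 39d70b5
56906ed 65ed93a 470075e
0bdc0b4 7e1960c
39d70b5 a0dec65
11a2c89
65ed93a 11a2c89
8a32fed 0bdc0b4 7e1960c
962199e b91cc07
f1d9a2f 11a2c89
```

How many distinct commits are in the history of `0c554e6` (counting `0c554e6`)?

12

Walking parent pointers from 0c554e6: reachable set = {0c554e6, 11a2c89, 39d70b5, 45f0335, 470075e, 56906ed, 5cc8c44, 65ed93a, 962199e, a0dec65, b91cc07, f1d9a2f}.
That is 12 commits.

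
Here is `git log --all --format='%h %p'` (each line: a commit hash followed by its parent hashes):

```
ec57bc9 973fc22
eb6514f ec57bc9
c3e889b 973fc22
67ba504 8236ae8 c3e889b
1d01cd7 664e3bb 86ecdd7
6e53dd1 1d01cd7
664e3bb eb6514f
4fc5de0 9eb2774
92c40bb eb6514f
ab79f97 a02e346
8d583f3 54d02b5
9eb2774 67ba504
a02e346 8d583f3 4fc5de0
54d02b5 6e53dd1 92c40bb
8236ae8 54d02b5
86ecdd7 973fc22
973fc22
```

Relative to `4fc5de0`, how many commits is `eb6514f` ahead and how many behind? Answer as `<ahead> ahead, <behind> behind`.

Reachable from eb6514f: {973fc22, eb6514f, ec57bc9}.
Reachable from 4fc5de0: {1d01cd7, 4fc5de0, 54d02b5, 664e3bb, 67ba504, 6e53dd1, 8236ae8, 86ecdd7, 92c40bb, 973fc22, 9eb2774, c3e889b, eb6514f, ec57bc9}.
Only in eb6514f's history (ahead): {} — 0.
Only in 4fc5de0's history (behind): {1d01cd7, 4fc5de0, 54d02b5, 664e3bb, 67ba504, 6e53dd1, 8236ae8, 86ecdd7, 92c40bb, 9eb2774, c3e889b} — 11.

0 ahead, 11 behind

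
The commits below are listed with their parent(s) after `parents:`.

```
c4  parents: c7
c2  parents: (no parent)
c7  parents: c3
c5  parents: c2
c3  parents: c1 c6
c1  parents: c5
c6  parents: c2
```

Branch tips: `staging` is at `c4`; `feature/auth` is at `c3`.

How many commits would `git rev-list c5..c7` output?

Reachable from c7: {c1, c2, c3, c5, c6, c7}.
Reachable from c5: {c2, c5}.
In c7's history but not c5's: {c1, c3, c6, c7} — 4 commits.

4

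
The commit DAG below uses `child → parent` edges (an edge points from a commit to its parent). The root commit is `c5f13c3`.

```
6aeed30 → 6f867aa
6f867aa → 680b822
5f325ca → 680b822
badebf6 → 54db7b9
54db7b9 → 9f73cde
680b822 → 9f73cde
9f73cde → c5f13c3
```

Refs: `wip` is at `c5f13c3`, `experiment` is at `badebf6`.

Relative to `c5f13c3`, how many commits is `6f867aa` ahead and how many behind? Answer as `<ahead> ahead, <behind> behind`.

Reachable from 6f867aa: {680b822, 6f867aa, 9f73cde, c5f13c3}.
Reachable from c5f13c3: {c5f13c3}.
Only in 6f867aa's history (ahead): {680b822, 6f867aa, 9f73cde} — 3.
Only in c5f13c3's history (behind): {} — 0.

3 ahead, 0 behind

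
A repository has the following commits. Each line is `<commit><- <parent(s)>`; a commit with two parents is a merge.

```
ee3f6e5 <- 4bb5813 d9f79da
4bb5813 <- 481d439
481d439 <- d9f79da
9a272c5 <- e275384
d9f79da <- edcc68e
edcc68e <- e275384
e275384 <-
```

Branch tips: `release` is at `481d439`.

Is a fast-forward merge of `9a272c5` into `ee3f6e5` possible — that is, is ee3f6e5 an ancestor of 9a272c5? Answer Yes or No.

No

A fast-forward from ee3f6e5 to 9a272c5 is possible iff ee3f6e5 is an ancestor of 9a272c5.
Ancestors of 9a272c5: {9a272c5, e275384}.
ee3f6e5 is not among them, so fast-forward is not possible.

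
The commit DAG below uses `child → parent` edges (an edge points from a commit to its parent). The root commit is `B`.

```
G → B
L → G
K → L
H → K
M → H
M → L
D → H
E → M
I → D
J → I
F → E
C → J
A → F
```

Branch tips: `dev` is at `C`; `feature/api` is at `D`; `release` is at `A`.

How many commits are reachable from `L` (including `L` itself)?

Walking parent pointers from L: reachable set = {B, G, L}.
That is 3 commits.

3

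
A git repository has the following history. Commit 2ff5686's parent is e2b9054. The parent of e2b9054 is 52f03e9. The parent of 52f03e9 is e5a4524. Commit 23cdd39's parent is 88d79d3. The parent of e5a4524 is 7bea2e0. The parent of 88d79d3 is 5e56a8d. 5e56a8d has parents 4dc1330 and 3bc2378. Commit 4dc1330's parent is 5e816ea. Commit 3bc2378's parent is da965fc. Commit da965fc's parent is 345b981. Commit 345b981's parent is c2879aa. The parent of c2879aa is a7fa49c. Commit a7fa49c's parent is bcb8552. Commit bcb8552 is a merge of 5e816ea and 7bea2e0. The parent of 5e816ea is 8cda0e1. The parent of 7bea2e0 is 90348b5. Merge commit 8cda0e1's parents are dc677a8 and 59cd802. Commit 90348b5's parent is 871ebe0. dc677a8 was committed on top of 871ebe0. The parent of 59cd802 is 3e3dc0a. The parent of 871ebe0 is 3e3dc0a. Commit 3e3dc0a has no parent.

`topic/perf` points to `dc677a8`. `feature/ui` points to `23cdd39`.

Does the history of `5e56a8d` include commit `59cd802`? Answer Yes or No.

Yes

Ancestors of 5e56a8d (commits reachable by following parents): {345b981, 3bc2378, 3e3dc0a, 4dc1330, 59cd802, 5e56a8d, 5e816ea, 7bea2e0, 871ebe0, 8cda0e1, 90348b5, a7fa49c, bcb8552, c2879aa, da965fc, dc677a8}.
59cd802 is in that set, so it is an ancestor of 5e56a8d.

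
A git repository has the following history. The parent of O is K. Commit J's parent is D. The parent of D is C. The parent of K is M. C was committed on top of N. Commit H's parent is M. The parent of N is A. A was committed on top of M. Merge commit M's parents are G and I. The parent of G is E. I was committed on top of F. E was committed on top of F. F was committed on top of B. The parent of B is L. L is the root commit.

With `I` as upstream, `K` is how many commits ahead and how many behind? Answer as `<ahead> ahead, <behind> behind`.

4 ahead, 0 behind

Reachable from K: {B, E, F, G, I, K, L, M}.
Reachable from I: {B, F, I, L}.
Only in K's history (ahead): {E, G, K, M} — 4.
Only in I's history (behind): {} — 0.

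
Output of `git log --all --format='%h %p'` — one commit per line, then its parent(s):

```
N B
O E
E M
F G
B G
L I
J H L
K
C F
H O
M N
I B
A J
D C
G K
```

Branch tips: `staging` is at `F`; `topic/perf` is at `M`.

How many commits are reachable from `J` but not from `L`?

Reachable from J: {B, E, G, H, I, J, K, L, M, N, O}.
Reachable from L: {B, G, I, K, L}.
In J's history but not L's: {E, H, J, M, N, O} — 6 commits.

6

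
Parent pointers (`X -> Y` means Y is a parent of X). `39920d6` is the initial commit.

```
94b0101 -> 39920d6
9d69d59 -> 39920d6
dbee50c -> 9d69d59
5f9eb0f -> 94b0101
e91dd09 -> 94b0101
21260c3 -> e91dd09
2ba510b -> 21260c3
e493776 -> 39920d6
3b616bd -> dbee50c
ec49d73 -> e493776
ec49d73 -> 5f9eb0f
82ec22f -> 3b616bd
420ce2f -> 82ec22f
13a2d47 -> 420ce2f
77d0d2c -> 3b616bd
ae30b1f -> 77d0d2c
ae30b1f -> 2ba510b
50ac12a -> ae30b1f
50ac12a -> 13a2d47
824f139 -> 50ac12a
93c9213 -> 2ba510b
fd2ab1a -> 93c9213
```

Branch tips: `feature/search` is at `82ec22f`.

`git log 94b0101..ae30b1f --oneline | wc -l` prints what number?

Reachable from ae30b1f: {21260c3, 2ba510b, 39920d6, 3b616bd, 77d0d2c, 94b0101, 9d69d59, ae30b1f, dbee50c, e91dd09}.
Reachable from 94b0101: {39920d6, 94b0101}.
In ae30b1f's history but not 94b0101's: {21260c3, 2ba510b, 3b616bd, 77d0d2c, 9d69d59, ae30b1f, dbee50c, e91dd09} — 8 commits.

8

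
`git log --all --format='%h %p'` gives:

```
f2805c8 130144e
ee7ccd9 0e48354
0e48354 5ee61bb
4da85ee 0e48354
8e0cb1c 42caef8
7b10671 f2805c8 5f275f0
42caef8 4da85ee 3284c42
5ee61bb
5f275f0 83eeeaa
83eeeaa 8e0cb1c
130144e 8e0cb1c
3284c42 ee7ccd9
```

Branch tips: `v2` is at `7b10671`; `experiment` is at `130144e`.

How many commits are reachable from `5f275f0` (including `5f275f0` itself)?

Walking parent pointers from 5f275f0: reachable set = {0e48354, 3284c42, 42caef8, 4da85ee, 5ee61bb, 5f275f0, 83eeeaa, 8e0cb1c, ee7ccd9}.
That is 9 commits.

9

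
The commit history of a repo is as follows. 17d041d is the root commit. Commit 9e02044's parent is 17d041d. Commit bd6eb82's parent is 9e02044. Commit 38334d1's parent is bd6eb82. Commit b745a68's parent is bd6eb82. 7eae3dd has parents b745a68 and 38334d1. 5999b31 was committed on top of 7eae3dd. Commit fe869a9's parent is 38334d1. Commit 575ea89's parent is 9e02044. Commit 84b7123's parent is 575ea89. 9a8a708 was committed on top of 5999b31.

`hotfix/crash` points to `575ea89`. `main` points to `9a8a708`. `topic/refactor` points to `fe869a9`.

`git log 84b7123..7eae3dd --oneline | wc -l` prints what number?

Reachable from 7eae3dd: {17d041d, 38334d1, 7eae3dd, 9e02044, b745a68, bd6eb82}.
Reachable from 84b7123: {17d041d, 575ea89, 84b7123, 9e02044}.
In 7eae3dd's history but not 84b7123's: {38334d1, 7eae3dd, b745a68, bd6eb82} — 4 commits.

4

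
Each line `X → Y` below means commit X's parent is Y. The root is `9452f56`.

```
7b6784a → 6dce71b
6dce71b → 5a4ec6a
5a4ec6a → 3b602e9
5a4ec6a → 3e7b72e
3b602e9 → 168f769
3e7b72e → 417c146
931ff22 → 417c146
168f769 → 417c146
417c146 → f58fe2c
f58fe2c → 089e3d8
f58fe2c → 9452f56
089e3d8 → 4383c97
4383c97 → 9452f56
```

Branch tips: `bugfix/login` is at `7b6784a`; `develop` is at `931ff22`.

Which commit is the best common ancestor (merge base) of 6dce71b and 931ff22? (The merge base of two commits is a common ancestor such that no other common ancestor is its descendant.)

417c146

Ancestors of 6dce71b: {089e3d8, 168f769, 3b602e9, 3e7b72e, 417c146, 4383c97, 5a4ec6a, 6dce71b, 9452f56, f58fe2c}.
Ancestors of 931ff22: {089e3d8, 417c146, 4383c97, 931ff22, 9452f56, f58fe2c}.
Common ancestors: {089e3d8, 417c146, 4383c97, 9452f56, f58fe2c}.
Among these, 417c146 is not an ancestor of any other common ancestor — it is the merge base.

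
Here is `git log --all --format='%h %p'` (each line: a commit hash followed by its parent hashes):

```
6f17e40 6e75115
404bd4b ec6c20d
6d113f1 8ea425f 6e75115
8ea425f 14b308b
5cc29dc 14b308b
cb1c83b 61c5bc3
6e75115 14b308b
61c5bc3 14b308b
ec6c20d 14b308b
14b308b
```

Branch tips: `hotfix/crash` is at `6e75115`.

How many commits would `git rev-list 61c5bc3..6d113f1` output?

3

Reachable from 6d113f1: {14b308b, 6d113f1, 6e75115, 8ea425f}.
Reachable from 61c5bc3: {14b308b, 61c5bc3}.
In 6d113f1's history but not 61c5bc3's: {6d113f1, 6e75115, 8ea425f} — 3 commits.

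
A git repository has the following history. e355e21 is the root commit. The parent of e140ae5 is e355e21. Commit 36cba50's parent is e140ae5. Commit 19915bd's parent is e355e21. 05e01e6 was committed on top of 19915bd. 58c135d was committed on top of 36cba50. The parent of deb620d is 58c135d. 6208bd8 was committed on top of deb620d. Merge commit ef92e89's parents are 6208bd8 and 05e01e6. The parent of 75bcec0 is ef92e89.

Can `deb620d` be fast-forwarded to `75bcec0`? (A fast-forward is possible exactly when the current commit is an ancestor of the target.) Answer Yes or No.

Yes

A fast-forward from deb620d to 75bcec0 is possible iff deb620d is an ancestor of 75bcec0.
Ancestors of 75bcec0: {05e01e6, 19915bd, 36cba50, 58c135d, 6208bd8, 75bcec0, deb620d, e140ae5, e355e21, ef92e89}.
deb620d is among them, so fast-forward is possible.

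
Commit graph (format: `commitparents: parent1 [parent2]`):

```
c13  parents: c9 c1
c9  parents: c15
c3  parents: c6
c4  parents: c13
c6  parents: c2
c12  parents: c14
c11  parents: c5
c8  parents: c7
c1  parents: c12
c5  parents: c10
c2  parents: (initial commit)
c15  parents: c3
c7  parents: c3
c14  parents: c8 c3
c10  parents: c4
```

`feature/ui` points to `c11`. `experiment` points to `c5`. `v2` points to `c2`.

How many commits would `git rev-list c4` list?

12

Walking parent pointers from c4: reachable set = {c1, c12, c13, c14, c15, c2, c3, c4, c6, c7, c8, c9}.
That is 12 commits.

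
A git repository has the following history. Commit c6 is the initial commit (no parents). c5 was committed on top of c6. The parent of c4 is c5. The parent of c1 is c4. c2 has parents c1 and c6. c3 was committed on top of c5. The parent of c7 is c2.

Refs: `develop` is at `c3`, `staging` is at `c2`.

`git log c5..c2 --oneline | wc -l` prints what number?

Reachable from c2: {c1, c2, c4, c5, c6}.
Reachable from c5: {c5, c6}.
In c2's history but not c5's: {c1, c2, c4} — 3 commits.

3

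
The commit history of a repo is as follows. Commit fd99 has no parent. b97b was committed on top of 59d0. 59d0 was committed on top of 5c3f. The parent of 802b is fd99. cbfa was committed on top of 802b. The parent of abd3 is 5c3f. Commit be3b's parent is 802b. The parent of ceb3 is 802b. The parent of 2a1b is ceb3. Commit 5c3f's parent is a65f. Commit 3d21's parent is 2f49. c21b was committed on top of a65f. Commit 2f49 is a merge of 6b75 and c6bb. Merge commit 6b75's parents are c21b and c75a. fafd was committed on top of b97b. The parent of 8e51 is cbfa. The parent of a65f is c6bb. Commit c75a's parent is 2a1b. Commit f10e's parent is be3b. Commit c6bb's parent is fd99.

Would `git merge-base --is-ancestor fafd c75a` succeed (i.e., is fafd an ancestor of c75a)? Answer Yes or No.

No

Ancestors of c75a: {2a1b, 802b, c75a, ceb3, fd99}.
fafd is not in that set, so it is not an ancestor of c75a.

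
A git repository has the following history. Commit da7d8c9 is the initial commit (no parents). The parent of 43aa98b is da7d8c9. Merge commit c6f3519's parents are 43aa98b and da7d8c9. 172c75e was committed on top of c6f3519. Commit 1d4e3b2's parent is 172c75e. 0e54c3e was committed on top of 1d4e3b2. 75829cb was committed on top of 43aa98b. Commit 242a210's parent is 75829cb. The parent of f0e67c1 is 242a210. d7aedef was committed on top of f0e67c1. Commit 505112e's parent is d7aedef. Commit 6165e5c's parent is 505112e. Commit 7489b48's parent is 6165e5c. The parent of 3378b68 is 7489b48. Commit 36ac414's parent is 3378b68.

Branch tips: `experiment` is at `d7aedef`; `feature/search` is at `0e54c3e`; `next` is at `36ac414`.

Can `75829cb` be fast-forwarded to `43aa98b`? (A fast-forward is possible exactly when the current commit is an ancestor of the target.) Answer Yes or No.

A fast-forward from 75829cb to 43aa98b is possible iff 75829cb is an ancestor of 43aa98b.
Ancestors of 43aa98b: {43aa98b, da7d8c9}.
75829cb is not among them, so fast-forward is not possible.

No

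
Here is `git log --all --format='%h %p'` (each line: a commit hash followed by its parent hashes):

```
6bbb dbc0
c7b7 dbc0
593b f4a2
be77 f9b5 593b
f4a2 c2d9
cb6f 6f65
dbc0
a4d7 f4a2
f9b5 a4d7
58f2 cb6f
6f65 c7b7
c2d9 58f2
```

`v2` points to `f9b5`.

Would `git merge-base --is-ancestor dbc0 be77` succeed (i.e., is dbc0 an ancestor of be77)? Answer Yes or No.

Yes

Ancestors of be77 (commits reachable by following parents): {58f2, 593b, 6f65, a4d7, be77, c2d9, c7b7, cb6f, dbc0, f4a2, f9b5}.
dbc0 is in that set, so it is an ancestor of be77.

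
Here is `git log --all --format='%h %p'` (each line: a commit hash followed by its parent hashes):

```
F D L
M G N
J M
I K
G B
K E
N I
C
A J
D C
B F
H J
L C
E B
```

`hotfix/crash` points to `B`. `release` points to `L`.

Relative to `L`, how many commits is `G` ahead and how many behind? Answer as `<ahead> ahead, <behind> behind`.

4 ahead, 0 behind

Reachable from G: {B, C, D, F, G, L}.
Reachable from L: {C, L}.
Only in G's history (ahead): {B, D, F, G} — 4.
Only in L's history (behind): {} — 0.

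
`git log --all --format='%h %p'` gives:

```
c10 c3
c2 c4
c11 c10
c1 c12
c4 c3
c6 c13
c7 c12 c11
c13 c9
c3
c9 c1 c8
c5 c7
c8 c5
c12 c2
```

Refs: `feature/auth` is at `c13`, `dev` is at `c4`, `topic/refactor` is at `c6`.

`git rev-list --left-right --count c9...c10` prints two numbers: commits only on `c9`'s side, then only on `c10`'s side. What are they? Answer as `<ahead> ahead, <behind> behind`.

Reachable from c9: {c1, c10, c11, c12, c2, c3, c4, c5, c7, c8, c9}.
Reachable from c10: {c10, c3}.
Only in c9's history (ahead): {c1, c11, c12, c2, c4, c5, c7, c8, c9} — 9.
Only in c10's history (behind): {} — 0.

9 ahead, 0 behind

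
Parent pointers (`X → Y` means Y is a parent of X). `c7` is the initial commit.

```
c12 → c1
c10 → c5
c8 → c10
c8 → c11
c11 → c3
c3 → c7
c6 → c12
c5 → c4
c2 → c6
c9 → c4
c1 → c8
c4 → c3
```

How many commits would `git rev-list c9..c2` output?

Reachable from c2: {c1, c10, c11, c12, c2, c3, c4, c5, c6, c7, c8}.
Reachable from c9: {c3, c4, c7, c9}.
In c2's history but not c9's: {c1, c10, c11, c12, c2, c5, c6, c8} — 8 commits.

8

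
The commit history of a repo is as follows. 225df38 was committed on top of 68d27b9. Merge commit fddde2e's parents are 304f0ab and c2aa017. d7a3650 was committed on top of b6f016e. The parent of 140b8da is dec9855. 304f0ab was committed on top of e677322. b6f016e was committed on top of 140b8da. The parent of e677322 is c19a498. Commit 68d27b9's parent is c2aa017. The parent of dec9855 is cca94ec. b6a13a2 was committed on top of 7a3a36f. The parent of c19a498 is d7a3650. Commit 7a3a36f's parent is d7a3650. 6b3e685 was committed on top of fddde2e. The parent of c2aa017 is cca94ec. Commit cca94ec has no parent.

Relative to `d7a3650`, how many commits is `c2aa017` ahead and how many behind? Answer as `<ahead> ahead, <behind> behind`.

Reachable from c2aa017: {c2aa017, cca94ec}.
Reachable from d7a3650: {140b8da, b6f016e, cca94ec, d7a3650, dec9855}.
Only in c2aa017's history (ahead): {c2aa017} — 1.
Only in d7a3650's history (behind): {140b8da, b6f016e, d7a3650, dec9855} — 4.

1 ahead, 4 behind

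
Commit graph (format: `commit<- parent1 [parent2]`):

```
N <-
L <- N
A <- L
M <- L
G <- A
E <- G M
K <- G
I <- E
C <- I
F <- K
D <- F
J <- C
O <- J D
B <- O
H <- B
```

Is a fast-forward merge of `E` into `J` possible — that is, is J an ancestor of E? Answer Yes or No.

No

A fast-forward from J to E is possible iff J is an ancestor of E.
Ancestors of E: {A, E, G, L, M, N}.
J is not among them, so fast-forward is not possible.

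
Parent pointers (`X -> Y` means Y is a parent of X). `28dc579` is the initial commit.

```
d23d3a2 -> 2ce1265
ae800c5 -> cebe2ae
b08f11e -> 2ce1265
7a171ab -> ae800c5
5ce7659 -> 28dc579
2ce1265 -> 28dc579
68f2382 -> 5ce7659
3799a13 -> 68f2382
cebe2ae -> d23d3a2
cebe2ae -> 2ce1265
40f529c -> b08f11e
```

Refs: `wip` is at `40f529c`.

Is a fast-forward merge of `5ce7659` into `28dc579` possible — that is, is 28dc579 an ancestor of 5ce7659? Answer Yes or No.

A fast-forward from 28dc579 to 5ce7659 is possible iff 28dc579 is an ancestor of 5ce7659.
Ancestors of 5ce7659: {28dc579, 5ce7659}.
28dc579 is among them, so fast-forward is possible.

Yes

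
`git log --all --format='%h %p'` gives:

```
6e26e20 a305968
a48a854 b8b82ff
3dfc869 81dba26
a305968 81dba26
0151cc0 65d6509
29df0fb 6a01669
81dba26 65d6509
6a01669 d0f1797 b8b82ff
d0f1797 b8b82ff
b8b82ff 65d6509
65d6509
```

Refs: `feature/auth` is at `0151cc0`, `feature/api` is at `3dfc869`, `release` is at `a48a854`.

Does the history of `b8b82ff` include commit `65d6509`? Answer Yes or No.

Yes

Ancestors of b8b82ff (commits reachable by following parents): {65d6509, b8b82ff}.
65d6509 is in that set, so it is an ancestor of b8b82ff.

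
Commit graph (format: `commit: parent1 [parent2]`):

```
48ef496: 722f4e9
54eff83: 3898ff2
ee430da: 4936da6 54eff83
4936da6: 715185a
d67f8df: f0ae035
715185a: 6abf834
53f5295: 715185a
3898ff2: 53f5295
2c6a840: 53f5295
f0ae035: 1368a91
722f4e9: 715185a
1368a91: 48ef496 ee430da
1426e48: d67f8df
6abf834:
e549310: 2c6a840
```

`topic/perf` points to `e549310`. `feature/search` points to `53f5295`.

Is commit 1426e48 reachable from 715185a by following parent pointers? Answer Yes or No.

No

Ancestors of 715185a: {6abf834, 715185a}.
1426e48 is not in that set, so it is not an ancestor of 715185a.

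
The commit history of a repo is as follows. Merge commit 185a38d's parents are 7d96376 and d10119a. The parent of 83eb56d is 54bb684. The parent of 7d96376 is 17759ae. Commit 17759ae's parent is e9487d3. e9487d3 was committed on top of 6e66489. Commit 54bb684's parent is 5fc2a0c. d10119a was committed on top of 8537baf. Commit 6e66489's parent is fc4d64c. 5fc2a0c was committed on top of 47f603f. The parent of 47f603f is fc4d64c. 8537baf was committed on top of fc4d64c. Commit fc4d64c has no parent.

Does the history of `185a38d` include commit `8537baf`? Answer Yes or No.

Yes

Ancestors of 185a38d (commits reachable by following parents): {17759ae, 185a38d, 6e66489, 7d96376, 8537baf, d10119a, e9487d3, fc4d64c}.
8537baf is in that set, so it is an ancestor of 185a38d.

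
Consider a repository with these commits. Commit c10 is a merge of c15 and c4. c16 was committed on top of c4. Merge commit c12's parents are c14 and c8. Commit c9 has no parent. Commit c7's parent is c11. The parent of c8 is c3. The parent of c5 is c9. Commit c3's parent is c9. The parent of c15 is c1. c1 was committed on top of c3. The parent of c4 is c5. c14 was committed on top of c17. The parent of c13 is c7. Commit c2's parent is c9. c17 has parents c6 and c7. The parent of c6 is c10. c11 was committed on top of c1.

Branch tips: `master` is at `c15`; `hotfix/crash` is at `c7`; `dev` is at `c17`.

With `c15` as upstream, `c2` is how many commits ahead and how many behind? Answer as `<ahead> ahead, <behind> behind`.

Reachable from c2: {c2, c9}.
Reachable from c15: {c1, c15, c3, c9}.
Only in c2's history (ahead): {c2} — 1.
Only in c15's history (behind): {c1, c15, c3} — 3.

1 ahead, 3 behind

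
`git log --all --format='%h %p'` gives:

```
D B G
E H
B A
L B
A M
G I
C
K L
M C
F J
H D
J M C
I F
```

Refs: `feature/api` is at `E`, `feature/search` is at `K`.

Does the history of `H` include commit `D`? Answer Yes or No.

Yes

Ancestors of H (commits reachable by following parents): {A, B, C, D, F, G, H, I, J, M}.
D is in that set, so it is an ancestor of H.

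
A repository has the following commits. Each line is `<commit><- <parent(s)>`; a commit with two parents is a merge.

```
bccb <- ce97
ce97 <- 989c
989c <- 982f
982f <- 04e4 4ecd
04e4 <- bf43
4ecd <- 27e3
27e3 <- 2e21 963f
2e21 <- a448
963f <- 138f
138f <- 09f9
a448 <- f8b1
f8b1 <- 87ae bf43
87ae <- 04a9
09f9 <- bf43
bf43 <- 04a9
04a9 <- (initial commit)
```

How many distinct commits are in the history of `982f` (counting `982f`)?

Walking parent pointers from 982f: reachable set = {04a9, 04e4, 09f9, 138f, 27e3, 2e21, 4ecd, 87ae, 963f, 982f, a448, bf43, f8b1}.
That is 13 commits.

13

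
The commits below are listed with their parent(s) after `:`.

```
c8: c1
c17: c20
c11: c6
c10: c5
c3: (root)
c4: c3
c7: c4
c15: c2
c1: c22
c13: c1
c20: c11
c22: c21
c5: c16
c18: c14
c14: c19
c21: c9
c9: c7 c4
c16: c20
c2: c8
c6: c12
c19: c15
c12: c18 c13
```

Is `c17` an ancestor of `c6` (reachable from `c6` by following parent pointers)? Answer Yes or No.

No

Ancestors of c6: {c1, c12, c13, c14, c15, c18, c19, c2, c21, c22, c3, c4, c6, c7, c8, c9}.
c17 is not in that set, so it is not an ancestor of c6.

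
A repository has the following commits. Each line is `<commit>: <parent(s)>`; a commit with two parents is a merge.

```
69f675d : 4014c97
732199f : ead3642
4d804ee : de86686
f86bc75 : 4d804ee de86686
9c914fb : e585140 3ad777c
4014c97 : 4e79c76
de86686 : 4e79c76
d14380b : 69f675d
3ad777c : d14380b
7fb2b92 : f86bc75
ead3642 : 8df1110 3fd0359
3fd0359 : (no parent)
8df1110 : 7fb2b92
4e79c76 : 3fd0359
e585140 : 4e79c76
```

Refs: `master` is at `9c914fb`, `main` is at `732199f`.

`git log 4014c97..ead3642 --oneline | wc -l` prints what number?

Reachable from ead3642: {3fd0359, 4d804ee, 4e79c76, 7fb2b92, 8df1110, de86686, ead3642, f86bc75}.
Reachable from 4014c97: {3fd0359, 4014c97, 4e79c76}.
In ead3642's history but not 4014c97's: {4d804ee, 7fb2b92, 8df1110, de86686, ead3642, f86bc75} — 6 commits.

6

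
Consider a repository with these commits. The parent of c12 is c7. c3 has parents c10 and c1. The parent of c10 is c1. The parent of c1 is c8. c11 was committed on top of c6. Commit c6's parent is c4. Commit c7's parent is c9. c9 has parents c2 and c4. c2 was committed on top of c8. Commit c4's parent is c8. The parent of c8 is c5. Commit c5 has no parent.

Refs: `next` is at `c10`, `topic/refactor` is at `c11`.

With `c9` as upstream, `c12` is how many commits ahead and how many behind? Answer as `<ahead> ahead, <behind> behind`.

Reachable from c12: {c12, c2, c4, c5, c7, c8, c9}.
Reachable from c9: {c2, c4, c5, c8, c9}.
Only in c12's history (ahead): {c12, c7} — 2.
Only in c9's history (behind): {} — 0.

2 ahead, 0 behind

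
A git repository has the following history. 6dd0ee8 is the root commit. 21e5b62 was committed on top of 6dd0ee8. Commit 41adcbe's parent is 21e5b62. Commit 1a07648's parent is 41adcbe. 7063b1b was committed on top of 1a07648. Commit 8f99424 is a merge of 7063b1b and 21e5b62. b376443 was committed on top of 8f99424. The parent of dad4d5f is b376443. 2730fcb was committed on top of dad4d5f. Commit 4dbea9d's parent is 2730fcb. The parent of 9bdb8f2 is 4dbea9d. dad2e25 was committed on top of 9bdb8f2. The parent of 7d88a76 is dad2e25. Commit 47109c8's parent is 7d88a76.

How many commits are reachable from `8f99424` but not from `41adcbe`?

3

Reachable from 8f99424: {1a07648, 21e5b62, 41adcbe, 6dd0ee8, 7063b1b, 8f99424}.
Reachable from 41adcbe: {21e5b62, 41adcbe, 6dd0ee8}.
In 8f99424's history but not 41adcbe's: {1a07648, 7063b1b, 8f99424} — 3 commits.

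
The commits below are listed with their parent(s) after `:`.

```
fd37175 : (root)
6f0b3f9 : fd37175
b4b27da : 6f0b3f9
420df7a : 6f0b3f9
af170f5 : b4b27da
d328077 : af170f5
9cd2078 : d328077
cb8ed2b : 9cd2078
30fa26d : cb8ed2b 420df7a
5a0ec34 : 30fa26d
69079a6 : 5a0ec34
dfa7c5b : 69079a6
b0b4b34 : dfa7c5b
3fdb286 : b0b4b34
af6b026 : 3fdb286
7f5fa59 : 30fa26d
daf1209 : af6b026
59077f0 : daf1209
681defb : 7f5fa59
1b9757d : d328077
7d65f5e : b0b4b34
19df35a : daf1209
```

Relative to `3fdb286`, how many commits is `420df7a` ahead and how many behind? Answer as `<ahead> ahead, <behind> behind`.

Reachable from 420df7a: {420df7a, 6f0b3f9, fd37175}.
Reachable from 3fdb286: {30fa26d, 3fdb286, 420df7a, 5a0ec34, 69079a6, 6f0b3f9, 9cd2078, af170f5, b0b4b34, b4b27da, cb8ed2b, d328077, dfa7c5b, fd37175}.
Only in 420df7a's history (ahead): {} — 0.
Only in 3fdb286's history (behind): {30fa26d, 3fdb286, 5a0ec34, 69079a6, 9cd2078, af170f5, b0b4b34, b4b27da, cb8ed2b, d328077, dfa7c5b} — 11.

0 ahead, 11 behind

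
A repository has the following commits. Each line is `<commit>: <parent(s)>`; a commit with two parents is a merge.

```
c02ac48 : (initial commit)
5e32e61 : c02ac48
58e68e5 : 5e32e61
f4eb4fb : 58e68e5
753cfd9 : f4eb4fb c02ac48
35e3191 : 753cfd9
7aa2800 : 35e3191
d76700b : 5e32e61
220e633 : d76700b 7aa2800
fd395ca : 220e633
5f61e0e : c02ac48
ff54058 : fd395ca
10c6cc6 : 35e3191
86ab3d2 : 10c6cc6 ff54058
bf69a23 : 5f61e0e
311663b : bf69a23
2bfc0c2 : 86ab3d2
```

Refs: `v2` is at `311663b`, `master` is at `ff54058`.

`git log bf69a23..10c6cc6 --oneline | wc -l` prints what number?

6

Reachable from 10c6cc6: {10c6cc6, 35e3191, 58e68e5, 5e32e61, 753cfd9, c02ac48, f4eb4fb}.
Reachable from bf69a23: {5f61e0e, bf69a23, c02ac48}.
In 10c6cc6's history but not bf69a23's: {10c6cc6, 35e3191, 58e68e5, 5e32e61, 753cfd9, f4eb4fb} — 6 commits.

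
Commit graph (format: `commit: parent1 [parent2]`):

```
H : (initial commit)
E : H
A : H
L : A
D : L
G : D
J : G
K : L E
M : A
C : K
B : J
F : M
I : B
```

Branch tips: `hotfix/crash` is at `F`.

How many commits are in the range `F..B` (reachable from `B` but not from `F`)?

5

Reachable from B: {A, B, D, G, H, J, L}.
Reachable from F: {A, F, H, M}.
In B's history but not F's: {B, D, G, J, L} — 5 commits.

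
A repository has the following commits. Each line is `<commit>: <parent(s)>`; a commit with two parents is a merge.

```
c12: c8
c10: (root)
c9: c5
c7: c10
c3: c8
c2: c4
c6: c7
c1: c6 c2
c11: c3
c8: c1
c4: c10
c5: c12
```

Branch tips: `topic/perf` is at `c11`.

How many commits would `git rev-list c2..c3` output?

5

Reachable from c3: {c1, c10, c2, c3, c4, c6, c7, c8}.
Reachable from c2: {c10, c2, c4}.
In c3's history but not c2's: {c1, c3, c6, c7, c8} — 5 commits.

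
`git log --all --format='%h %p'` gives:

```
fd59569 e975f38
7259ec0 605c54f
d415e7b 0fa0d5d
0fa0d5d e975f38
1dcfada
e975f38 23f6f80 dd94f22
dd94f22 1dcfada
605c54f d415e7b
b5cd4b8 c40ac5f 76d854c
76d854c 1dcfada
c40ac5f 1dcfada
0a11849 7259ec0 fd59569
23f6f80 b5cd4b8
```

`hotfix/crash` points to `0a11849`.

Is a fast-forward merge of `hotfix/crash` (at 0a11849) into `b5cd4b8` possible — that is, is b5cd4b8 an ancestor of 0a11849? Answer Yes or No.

Yes

A fast-forward from b5cd4b8 to 0a11849 is possible iff b5cd4b8 is an ancestor of 0a11849.
Ancestors of 0a11849: {0a11849, 0fa0d5d, 1dcfada, 23f6f80, 605c54f, 7259ec0, 76d854c, b5cd4b8, c40ac5f, d415e7b, dd94f22, e975f38, fd59569}.
b5cd4b8 is among them, so fast-forward is possible.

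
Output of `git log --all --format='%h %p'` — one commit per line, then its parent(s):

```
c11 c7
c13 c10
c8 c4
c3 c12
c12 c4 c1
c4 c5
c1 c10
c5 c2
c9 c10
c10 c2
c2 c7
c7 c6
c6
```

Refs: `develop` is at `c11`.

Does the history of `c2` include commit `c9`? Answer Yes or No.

Ancestors of c2: {c2, c6, c7}.
c9 is not in that set, so it is not an ancestor of c2.

No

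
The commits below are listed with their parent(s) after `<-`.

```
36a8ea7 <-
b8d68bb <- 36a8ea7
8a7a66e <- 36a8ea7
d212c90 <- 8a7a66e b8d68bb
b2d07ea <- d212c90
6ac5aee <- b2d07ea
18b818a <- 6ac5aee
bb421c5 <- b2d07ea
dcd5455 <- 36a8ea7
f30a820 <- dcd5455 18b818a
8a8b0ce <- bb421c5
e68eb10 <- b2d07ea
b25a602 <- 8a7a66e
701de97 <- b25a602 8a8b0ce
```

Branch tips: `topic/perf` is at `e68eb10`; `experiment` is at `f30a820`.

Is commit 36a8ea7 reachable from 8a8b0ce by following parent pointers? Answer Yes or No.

Ancestors of 8a8b0ce (commits reachable by following parents): {36a8ea7, 8a7a66e, 8a8b0ce, b2d07ea, b8d68bb, bb421c5, d212c90}.
36a8ea7 is in that set, so it is an ancestor of 8a8b0ce.

Yes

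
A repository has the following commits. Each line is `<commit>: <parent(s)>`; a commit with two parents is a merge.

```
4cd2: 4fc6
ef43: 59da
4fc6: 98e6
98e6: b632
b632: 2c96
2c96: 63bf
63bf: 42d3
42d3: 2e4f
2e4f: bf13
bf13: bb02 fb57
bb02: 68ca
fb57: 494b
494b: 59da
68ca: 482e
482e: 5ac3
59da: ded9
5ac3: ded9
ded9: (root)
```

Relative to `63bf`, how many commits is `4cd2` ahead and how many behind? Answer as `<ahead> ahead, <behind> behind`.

5 ahead, 0 behind

Reachable from 4cd2: {2c96, 2e4f, 42d3, 482e, 494b, 4cd2, 4fc6, 59da, 5ac3, 63bf, 68ca, 98e6, b632, bb02, bf13, ded9, fb57}.
Reachable from 63bf: {2e4f, 42d3, 482e, 494b, 59da, 5ac3, 63bf, 68ca, bb02, bf13, ded9, fb57}.
Only in 4cd2's history (ahead): {2c96, 4cd2, 4fc6, 98e6, b632} — 5.
Only in 63bf's history (behind): {} — 0.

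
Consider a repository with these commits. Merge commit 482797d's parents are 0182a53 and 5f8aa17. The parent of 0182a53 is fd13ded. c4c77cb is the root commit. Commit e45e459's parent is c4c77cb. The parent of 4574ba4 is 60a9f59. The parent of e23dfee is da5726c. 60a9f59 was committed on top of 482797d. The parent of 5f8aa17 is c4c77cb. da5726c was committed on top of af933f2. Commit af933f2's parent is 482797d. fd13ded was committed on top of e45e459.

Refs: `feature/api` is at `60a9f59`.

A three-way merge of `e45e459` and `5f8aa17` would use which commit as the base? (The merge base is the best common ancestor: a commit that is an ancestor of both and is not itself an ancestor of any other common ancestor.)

Ancestors of e45e459: {c4c77cb, e45e459}.
Ancestors of 5f8aa17: {5f8aa17, c4c77cb}.
Common ancestors: {c4c77cb}.
The only common ancestor is c4c77cb, so it is the merge base.

c4c77cb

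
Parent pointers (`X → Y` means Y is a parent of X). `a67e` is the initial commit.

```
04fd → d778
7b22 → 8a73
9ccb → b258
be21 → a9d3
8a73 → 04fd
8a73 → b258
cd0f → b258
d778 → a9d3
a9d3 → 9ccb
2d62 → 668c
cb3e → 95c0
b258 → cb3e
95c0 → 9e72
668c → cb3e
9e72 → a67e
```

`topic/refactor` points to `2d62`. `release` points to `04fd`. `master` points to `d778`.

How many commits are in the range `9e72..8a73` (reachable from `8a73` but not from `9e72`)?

8

Reachable from 8a73: {04fd, 8a73, 95c0, 9ccb, 9e72, a67e, a9d3, b258, cb3e, d778}.
Reachable from 9e72: {9e72, a67e}.
In 8a73's history but not 9e72's: {04fd, 8a73, 95c0, 9ccb, a9d3, b258, cb3e, d778} — 8 commits.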